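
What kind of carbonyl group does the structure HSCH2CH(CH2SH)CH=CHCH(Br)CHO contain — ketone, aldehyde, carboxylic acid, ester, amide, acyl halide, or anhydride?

aldehyde

The carbonyl is in the CHO segment: terminal –CHO: carbonyl C bonded to H and C → aldehyde.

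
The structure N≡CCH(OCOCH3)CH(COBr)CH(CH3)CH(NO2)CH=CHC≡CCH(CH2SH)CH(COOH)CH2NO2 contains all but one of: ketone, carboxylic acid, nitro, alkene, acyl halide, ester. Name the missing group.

ketone

ester: present (CH(OCOCH3) — pendant –OC(=O)CH3: an acyloxy group → ester).
alkene: present (CH=CH — C=C double bond → alkene).
carboxylic acid: present (CH(COOH) — pendant –COOH: carbonyl C bonded to C and –OH → carboxylic acid).
acyl halide: present (CH(COBr) — pendant –C(=O)X: carbonyl C bonded to C and halogen → acyl halide).
nitro: present (CH(NO2) — –NO2 on an sp³ carbon → nitro (the N=O is not a carbonyl)).
ketone: absent. In CH(OCOCH3), the C=O is bonded to an –O–C group, which defines an ester, not a ketone. In CH(COOH), the C=O bears an –OH, making it a carboxylic acid rather than a ketone. In CH(COBr), the C=O is bonded to a halogen, which defines an acyl halide, not a ketone.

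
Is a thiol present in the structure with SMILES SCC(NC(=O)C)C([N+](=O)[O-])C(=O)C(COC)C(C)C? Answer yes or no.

Taking each segment in turn:
  HSCH2: –SH on an sp³ carbon → thiol.
  CH(NHCOCH3): pendant –NHC(=O)CH3: N bonded to a carbonyl → amide (not amine).
  CH(NO2): –NO2 on an sp³ carbon → nitro (the N=O is not a carbonyl).
  CO: –C(=O)– with carbon on both sides → ketone.
  CH(CH2OCH3): pendant –CH2OCH3: C–O–C linkage → ether.
The HSCH2 segment supplies the thiol: –SH on an sp³ carbon → thiol.

yes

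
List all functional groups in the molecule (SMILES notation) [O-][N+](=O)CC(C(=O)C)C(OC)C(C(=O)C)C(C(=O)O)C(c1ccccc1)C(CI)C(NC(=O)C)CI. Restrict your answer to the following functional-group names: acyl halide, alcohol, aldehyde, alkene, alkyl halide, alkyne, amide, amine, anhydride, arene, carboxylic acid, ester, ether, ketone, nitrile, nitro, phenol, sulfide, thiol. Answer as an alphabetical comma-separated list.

alkyl halide, amide, arene, carboxylic acid, ether, ketone, nitro

–NO2 on carbon → nitro group.
pendant –COCH3: carbonyl C bonded to two carbons → ketone.
pendant –OCH3: C–O–C with sp³ C, no adjacent C=O → ether.
pendant –COCH3: carbonyl C bonded to two carbons → ketone.
pendant –COOH: carbonyl C bonded to C and –OH → carboxylic acid.
pendant –C6H5: benzene ring → arene.
pendant –CH2X: halogen on sp³ carbon → alkyl halide.
pendant –NHC(=O)CH3: N bonded to a carbonyl → amide (not amine).
halogen on an sp³ carbon → alkyl halide.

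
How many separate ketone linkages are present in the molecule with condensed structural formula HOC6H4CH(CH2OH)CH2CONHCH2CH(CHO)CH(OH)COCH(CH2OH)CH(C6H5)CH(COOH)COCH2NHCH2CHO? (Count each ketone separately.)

Reading the structure from left to right:
  HOC6H4: –OH attached directly to an aromatic ring → phenol (not alcohol); the ring itself is an arene.
  CH(CH2OH): pendant –CH2OH on an sp³ backbone C → alcohol.
  CH2CONHCH2: –C(=O)–N– linkage → amide (the N is not an amine).
  CH(CHO): pendant –CHO: carbonyl C bonded to C and H → aldehyde.
  CH(OH): –OH on an sp³ carbon → alcohol (secondary).
  CO: –C(=O)– with carbon on both sides → ketone.
  CH(CH2OH): pendant –CH2OH on an sp³ backbone C → alcohol.
  CH(C6H5): pendant –C6H5: benzene ring → arene.
  CH(COOH): pendant –COOH: carbonyl C bonded to C and –OH → carboxylic acid.
  CO: –C(=O)– with carbon on both sides → ketone.
  CH2NHCH2: C–N–C with sp³ carbons and no adjacent C=O → amine (secondary).
  CHO: terminal –CHO: carbonyl C bonded to H and C → aldehyde.
Ketone appears at: CO, CO → 2.

2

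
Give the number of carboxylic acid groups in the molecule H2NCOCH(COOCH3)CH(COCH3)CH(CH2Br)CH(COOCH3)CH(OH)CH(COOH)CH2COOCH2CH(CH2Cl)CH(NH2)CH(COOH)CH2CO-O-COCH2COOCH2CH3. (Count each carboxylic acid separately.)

2

Working along the chain:
  H2NCO: –C(=O)NH2: carbonyl C bonded to C and to N → amide (the N is not a separate amine).
  CH(COOCH3): pendant –COOCH3: carbonyl C bonded to C and –OCH3 → ester.
  CH(COCH3): pendant –COCH3: carbonyl C bonded to two carbons → ketone.
  CH(CH2Br): pendant –CH2X: halogen on sp³ carbon → alkyl halide.
  CH(COOCH3): pendant –COOCH3: carbonyl C bonded to C and –OCH3 → ester.
  CH(OH): –OH on an sp³ carbon → alcohol (secondary).
  CH(COOH): pendant –COOH: carbonyl C bonded to C and –OH → carboxylic acid.
  CH2COOCH2: –C(=O)–O–C with C on the carbonyl side → ester.
  CH(CH2Cl): pendant –CH2X: halogen on sp³ carbon → alkyl halide.
  CH(NH2): –NH2 on an sp³ carbon with no adjacent C=O → amine.
  CH(COOH): pendant –COOH: carbonyl C bonded to C and –OH → carboxylic acid.
  CH2CO-O-COCH2: two acyl groups sharing one oxygen, –C(=O)–O–C(=O)– → anhydride.
  COOCH2CH3: –C(=O)OCH2CH3: carbonyl C bonded to C and to –OEt → ester.
Carboxylic acid appears at: CH(COOH), CH(COOH) → 2.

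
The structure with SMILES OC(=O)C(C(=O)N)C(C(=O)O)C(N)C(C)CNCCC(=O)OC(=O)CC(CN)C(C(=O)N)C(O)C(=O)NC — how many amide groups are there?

Reading the structure from left to right:
  HOOC: –COOH: carbonyl C bonded to –OH and C → carboxylic acid (the –OH is not a separate alcohol).
  CH(CONH2): pendant –CONH2: carbonyl C bonded to C and N → amide.
  CH(COOH): pendant –COOH: carbonyl C bonded to C and –OH → carboxylic acid.
  CH(NH2): –NH2 on an sp³ carbon with no adjacent C=O → amine.
  CH2NHCH2: C–N–C with sp³ carbons and no adjacent C=O → amine (secondary).
  CH2CO-O-COCH2: two acyl groups sharing one oxygen, –C(=O)–O–C(=O)– → anhydride.
  CH(CH2NH2): pendant –CH2NH2: N on sp³ C, no adjacent C=O → amine.
  CH(CONH2): pendant –CONH2: carbonyl C bonded to C and N → amide.
  CH(OH): –OH on an sp³ carbon → alcohol (secondary).
  CONHCH3: –C(=O)NHCH3: carbonyl C bonded to C and to N → amide (the N is not an amine).
Amide appears at: CH(CONH2), CH(CONH2), CONHCH3 → 3.

3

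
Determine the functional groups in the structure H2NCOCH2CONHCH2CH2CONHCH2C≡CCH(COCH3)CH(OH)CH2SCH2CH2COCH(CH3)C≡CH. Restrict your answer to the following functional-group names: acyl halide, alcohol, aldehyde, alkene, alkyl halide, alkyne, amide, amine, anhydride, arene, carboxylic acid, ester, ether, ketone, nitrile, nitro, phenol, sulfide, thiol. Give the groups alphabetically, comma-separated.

alcohol, alkyne, amide, ketone, sulfide

Taking each segment in turn:
  H2NCO: –C(=O)NH2: carbonyl C bonded to C and to N → amide (the N is not a separate amine).
  CH2CONHCH2: –C(=O)–N– linkage → amide (the N is not an amine).
  CH2CONHCH2: –C(=O)–N– linkage → amide (the N is not an amine).
  C≡C: C≡C triple bond → alkyne.
  CH(COCH3): pendant –COCH3: carbonyl C bonded to two carbons → ketone.
  CH(OH): –OH on an sp³ carbon → alcohol (secondary).
  CH2SCH2: C–S–C linkage → sulfide (thioether).
  CO: –C(=O)– with carbon on both sides → ketone.
  C≡CH: C≡C triple bond → alkyne.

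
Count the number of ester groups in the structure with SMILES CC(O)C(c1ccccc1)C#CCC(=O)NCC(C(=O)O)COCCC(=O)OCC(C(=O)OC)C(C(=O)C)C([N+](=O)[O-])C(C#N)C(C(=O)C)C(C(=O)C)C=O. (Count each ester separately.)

–OH on an sp³ carbon → alcohol (secondary).
pendant –C6H5: benzene ring → arene.
C≡C triple bond → alkyne.
–C(=O)–N– linkage → amide (the N is not an amine).
pendant –COOH: carbonyl C bonded to C and –OH → carboxylic acid.
C–O–C with sp³ carbons on both sides and no adjacent C=O → ether.
–C(=O)–O–C with C on the carbonyl side → ester.
pendant –COOCH3: carbonyl C bonded to C and –OCH3 → ester.
pendant –COCH3: carbonyl C bonded to two carbons → ketone.
–NO2 on an sp³ carbon → nitro (the N=O is not a carbonyl).
pendant –C≡N: nitrile.
pendant –COCH3: carbonyl C bonded to two carbons → ketone.
pendant –COCH3: carbonyl C bonded to two carbons → ketone.
terminal –CHO: carbonyl C bonded to H and C → aldehyde.
Ester appears at: CH2COOCH2, CH(COOCH3) → 2.

2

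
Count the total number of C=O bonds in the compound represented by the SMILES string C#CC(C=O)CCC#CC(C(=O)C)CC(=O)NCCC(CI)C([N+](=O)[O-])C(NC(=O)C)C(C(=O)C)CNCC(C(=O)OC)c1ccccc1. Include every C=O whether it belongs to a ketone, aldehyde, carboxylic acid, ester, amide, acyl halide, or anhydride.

6

CH(CHO): aldehyde, 1 C=O (running total 1).
CH(COCH3): ketone, 1 C=O (running total 2).
CH2CONHCH2: amide, 1 C=O (running total 3).
CH(NHCOCH3): amide, 1 C=O (running total 4).
CH(COCH3): ketone, 1 C=O (running total 5).
CH(COOCH3): ester, 1 C=O (running total 6).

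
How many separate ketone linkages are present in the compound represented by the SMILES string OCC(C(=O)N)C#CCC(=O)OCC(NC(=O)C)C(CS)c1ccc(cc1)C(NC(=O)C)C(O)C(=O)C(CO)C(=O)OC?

Working along the chain:
  HOCH2: HO– on an sp³ carbon → alcohol.
  CH(CONH2): pendant –CONH2: carbonyl C bonded to C and N → amide.
  C≡C: C≡C triple bond → alkyne.
  CH2COOCH2: –C(=O)–O–C with C on the carbonyl side → ester.
  CH(NHCOCH3): pendant –NHC(=O)CH3: N bonded to a carbonyl → amide (not amine).
  CH(CH2SH): pendant –CH2SH → thiol.
  C6H4: para-disubstituted benzene ring → arene.
  CH(NHCOCH3): pendant –NHC(=O)CH3: N bonded to a carbonyl → amide (not amine).
  CH(OH): –OH on an sp³ carbon → alcohol (secondary).
  CO: –C(=O)– with carbon on both sides → ketone.
  CH(CH2OH): pendant –CH2OH on an sp³ backbone C → alcohol.
  COOCH3: –C(=O)OCH3: carbonyl C bonded to C and to –OCH3 → ester (not ketone + ether).
Ketone appears at: CO → 1.

1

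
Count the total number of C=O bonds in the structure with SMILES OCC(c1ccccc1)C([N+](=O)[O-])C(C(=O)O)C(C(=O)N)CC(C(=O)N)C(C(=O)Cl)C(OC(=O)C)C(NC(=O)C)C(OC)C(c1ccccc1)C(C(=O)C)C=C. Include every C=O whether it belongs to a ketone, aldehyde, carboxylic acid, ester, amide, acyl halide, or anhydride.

7

CH(COOH): carboxylic acid, 1 C=O (running total 1).
CH(CONH2): amide, 1 C=O (running total 2).
CH(CONH2): amide, 1 C=O (running total 3).
CH(COCl): acyl halide, 1 C=O (running total 4).
CH(OCOCH3): ester, 1 C=O (running total 5).
CH(NHCOCH3): amide, 1 C=O (running total 6).
CH(COCH3): ketone, 1 C=O (running total 7).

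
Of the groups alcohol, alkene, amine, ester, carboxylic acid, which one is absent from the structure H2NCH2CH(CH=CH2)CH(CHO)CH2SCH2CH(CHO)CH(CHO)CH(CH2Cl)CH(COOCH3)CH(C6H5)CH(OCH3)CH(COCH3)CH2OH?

ester: present (CH(COOCH3) — pendant –COOCH3: carbonyl C bonded to C and –OCH3 → ester).
amine: present (H2NCH2 — –NH2 on an sp³ carbon with no adjacent C=O → amine).
alcohol: present (CH2OH — –OH on an sp³ carbon → alcohol).
alkene: present (CH(CH=CH2) — pendant –CH=CH2: C=C double bond → alkene).
carboxylic acid: absent. In CH(COOCH3), the acyl oxygen is bonded to carbon (–O–C), not to H, so this is an ester.

carboxylic acid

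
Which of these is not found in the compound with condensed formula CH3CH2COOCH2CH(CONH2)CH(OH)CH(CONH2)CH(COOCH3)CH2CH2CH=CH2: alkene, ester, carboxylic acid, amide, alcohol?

carboxylic acid

alkene: present (CH=CH2 — C=C double bond → alkene).
amide: present (CH(CONH2) — pendant –CONH2: carbonyl C bonded to C and N → amide).
ester: present (CH2COOCH2 — –C(=O)–O–C with C on the carbonyl side → ester).
alcohol: present (CH(OH) — –OH on an sp³ carbon → alcohol (secondary)).
carboxylic acid: absent. In each of CH2COOCH2 and CH(COOCH3), the acyl oxygen is bonded to carbon (–O–C), not to H, so this is an ester. In CH(CONH2), the carbonyl is bonded to nitrogen, not to –OH; that is an amide.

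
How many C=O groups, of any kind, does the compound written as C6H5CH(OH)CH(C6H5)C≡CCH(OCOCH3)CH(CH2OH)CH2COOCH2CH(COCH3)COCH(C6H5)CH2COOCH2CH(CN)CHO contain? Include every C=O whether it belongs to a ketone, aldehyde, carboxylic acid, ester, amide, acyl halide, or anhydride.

6

CH(OCOCH3): ester, 1 C=O (running total 1).
CH2COOCH2: ester, 1 C=O (running total 2).
CH(COCH3): ketone, 1 C=O (running total 3).
CO: ketone, 1 C=O (running total 4).
CH2COOCH2: ester, 1 C=O (running total 5).
CHO: aldehyde, 1 C=O (running total 6).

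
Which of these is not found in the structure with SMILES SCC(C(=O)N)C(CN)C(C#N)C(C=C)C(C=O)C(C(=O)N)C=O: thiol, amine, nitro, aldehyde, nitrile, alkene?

nitro

alkene: present (CH(CH=CH2) — pendant –CH=CH2: C=C double bond → alkene).
thiol: present (HSCH2 — –SH on an sp³ carbon → thiol).
amine: present (CH(CH2NH2) — pendant –CH2NH2: N on sp³ C, no adjacent C=O → amine).
nitrile: present (CH(CN) — pendant –C≡N: nitrile).
aldehyde: present (CH(CHO) — pendant –CHO: carbonyl C bonded to C and H → aldehyde).
nitro: no segment matches this pattern.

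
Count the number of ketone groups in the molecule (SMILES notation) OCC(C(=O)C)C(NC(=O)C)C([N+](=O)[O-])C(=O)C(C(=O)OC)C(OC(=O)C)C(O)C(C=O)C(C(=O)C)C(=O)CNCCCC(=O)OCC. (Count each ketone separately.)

HO– on an sp³ carbon → alcohol.
pendant –COCH3: carbonyl C bonded to two carbons → ketone.
pendant –NHC(=O)CH3: N bonded to a carbonyl → amide (not amine).
–NO2 on an sp³ carbon → nitro (the N=O is not a carbonyl).
–C(=O)– with carbon on both sides → ketone.
pendant –COOCH3: carbonyl C bonded to C and –OCH3 → ester.
pendant –OC(=O)CH3: an acyloxy group → ester.
–OH on an sp³ carbon → alcohol (secondary).
pendant –CHO: carbonyl C bonded to C and H → aldehyde.
pendant –COCH3: carbonyl C bonded to two carbons → ketone.
–C(=O)– with carbon on both sides → ketone.
C–N–C with sp³ carbons and no adjacent C=O → amine (secondary).
–C(=O)OCH2CH3: carbonyl C bonded to C and to –OEt → ester.
Ketone appears at: CH(COCH3), CO, CH(COCH3), CO → 4.

4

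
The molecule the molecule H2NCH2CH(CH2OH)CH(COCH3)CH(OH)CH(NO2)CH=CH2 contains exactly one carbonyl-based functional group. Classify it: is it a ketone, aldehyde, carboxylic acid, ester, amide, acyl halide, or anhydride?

ketone

The carbonyl is in the CH(COCH3) segment: pendant –COCH3: carbonyl C bonded to two carbons → ketone.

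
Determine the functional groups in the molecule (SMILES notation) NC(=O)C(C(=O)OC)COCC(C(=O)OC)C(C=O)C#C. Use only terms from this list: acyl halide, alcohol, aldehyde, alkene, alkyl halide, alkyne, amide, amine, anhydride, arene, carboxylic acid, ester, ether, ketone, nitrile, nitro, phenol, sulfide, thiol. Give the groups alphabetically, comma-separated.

Working along the chain:
  H2NCO: –C(=O)NH2: carbonyl C bonded to C and to N → amide (the N is not a separate amine).
  CH(COOCH3): pendant –COOCH3: carbonyl C bonded to C and –OCH3 → ester.
  CH2OCH2: C–O–C with sp³ carbons on both sides and no adjacent C=O → ether.
  CH(COOCH3): pendant –COOCH3: carbonyl C bonded to C and –OCH3 → ester.
  CH(CHO): pendant –CHO: carbonyl C bonded to C and H → aldehyde.
  C≡CH: C≡C triple bond → alkyne.

aldehyde, alkyne, amide, ester, ether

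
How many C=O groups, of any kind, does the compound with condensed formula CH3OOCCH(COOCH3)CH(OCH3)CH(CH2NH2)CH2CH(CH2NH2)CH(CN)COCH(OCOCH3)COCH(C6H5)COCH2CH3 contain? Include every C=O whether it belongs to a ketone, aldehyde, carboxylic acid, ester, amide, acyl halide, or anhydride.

CH3OOC: ester, 1 C=O (running total 1).
CH(COOCH3): ester, 1 C=O (running total 2).
CO: ketone, 1 C=O (running total 3).
CH(OCOCH3): ester, 1 C=O (running total 4).
CO: ketone, 1 C=O (running total 5).
CO: ketone, 1 C=O (running total 6).

6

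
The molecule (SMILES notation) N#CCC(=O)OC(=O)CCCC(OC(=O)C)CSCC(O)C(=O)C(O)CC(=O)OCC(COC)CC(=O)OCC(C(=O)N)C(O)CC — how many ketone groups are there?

N≡C–: carbon triple-bonded to nitrogen → nitrile.
two acyl groups sharing one oxygen, –C(=O)–O–C(=O)– → anhydride.
pendant –OC(=O)CH3: an acyloxy group → ester.
C–S–C linkage → sulfide (thioether).
–OH on an sp³ carbon → alcohol (secondary).
–C(=O)– with carbon on both sides → ketone.
–OH on an sp³ carbon → alcohol (secondary).
–C(=O)–O–C with C on the carbonyl side → ester.
pendant –CH2OCH3: C–O–C linkage → ether.
–C(=O)–O–C with C on the carbonyl side → ester.
pendant –CONH2: carbonyl C bonded to C and N → amide.
–OH on an sp³ carbon → alcohol (secondary).
Ketone appears at: CO → 1.

1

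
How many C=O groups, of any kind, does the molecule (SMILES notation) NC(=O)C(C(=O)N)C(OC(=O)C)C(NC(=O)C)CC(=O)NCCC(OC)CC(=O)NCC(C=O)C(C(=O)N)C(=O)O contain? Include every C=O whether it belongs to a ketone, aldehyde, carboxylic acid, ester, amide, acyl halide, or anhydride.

H2NCO: amide, 1 C=O (running total 1).
CH(CONH2): amide, 1 C=O (running total 2).
CH(OCOCH3): ester, 1 C=O (running total 3).
CH(NHCOCH3): amide, 1 C=O (running total 4).
CH2CONHCH2: amide, 1 C=O (running total 5).
CH2CONHCH2: amide, 1 C=O (running total 6).
CH(CHO): aldehyde, 1 C=O (running total 7).
CH(CONH2): amide, 1 C=O (running total 8).
COOH: carboxylic acid, 1 C=O (running total 9).

9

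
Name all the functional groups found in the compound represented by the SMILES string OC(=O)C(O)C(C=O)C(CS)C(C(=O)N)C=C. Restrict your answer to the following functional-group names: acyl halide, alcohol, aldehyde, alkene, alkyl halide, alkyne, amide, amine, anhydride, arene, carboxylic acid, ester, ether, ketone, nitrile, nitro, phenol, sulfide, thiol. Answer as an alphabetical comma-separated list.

Reading the structure from left to right:
  HOOC: –COOH: carbonyl C bonded to –OH and C → carboxylic acid (the –OH is not a separate alcohol).
  CH(OH): –OH on an sp³ carbon → alcohol (secondary).
  CH(CHO): pendant –CHO: carbonyl C bonded to C and H → aldehyde.
  CH(CH2SH): pendant –CH2SH → thiol.
  CH(CONH2): pendant –CONH2: carbonyl C bonded to C and N → amide.
  CH=CH2: C=C double bond → alkene.

alcohol, aldehyde, alkene, amide, carboxylic acid, thiol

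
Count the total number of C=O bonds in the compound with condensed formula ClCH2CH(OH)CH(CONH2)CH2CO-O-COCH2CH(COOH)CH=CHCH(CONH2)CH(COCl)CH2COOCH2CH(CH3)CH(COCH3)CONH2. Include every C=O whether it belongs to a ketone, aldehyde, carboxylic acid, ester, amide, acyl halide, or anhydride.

CH(CONH2): amide, 1 C=O (running total 1).
CH2CO-O-COCH2: anhydride, 2 C=O (running total 3).
CH(COOH): carboxylic acid, 1 C=O (running total 4).
CH(CONH2): amide, 1 C=O (running total 5).
CH(COCl): acyl halide, 1 C=O (running total 6).
CH2COOCH2: ester, 1 C=O (running total 7).
CH(COCH3): ketone, 1 C=O (running total 8).
CONH2: amide, 1 C=O (running total 9).

9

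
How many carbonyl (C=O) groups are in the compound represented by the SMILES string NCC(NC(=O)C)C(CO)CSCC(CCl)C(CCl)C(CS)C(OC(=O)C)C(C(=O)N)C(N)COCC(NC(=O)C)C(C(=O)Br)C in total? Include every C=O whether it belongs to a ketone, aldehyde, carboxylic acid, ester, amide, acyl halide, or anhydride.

CH(NHCOCH3): amide, 1 C=O (running total 1).
CH(OCOCH3): ester, 1 C=O (running total 2).
CH(CONH2): amide, 1 C=O (running total 3).
CH(NHCOCH3): amide, 1 C=O (running total 4).
CH(COBr): acyl halide, 1 C=O (running total 5).

5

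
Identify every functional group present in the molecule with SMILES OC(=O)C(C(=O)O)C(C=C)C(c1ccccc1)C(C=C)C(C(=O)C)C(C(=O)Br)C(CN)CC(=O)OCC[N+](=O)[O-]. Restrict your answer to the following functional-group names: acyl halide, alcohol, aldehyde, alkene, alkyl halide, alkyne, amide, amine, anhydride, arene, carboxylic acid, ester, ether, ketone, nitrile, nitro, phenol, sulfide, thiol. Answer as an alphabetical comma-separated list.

Taking each segment in turn:
  HOOC: –COOH: carbonyl C bonded to –OH and C → carboxylic acid (the –OH is not a separate alcohol).
  CH(COOH): pendant –COOH: carbonyl C bonded to C and –OH → carboxylic acid.
  CH(CH=CH2): pendant –CH=CH2: C=C double bond → alkene.
  CH(C6H5): pendant –C6H5: benzene ring → arene.
  CH(CH=CH2): pendant –CH=CH2: C=C double bond → alkene.
  CH(COCH3): pendant –COCH3: carbonyl C bonded to two carbons → ketone.
  CH(COBr): pendant –C(=O)X: carbonyl C bonded to C and halogen → acyl halide.
  CH(CH2NH2): pendant –CH2NH2: N on sp³ C, no adjacent C=O → amine.
  CH2COOCH2: –C(=O)–O–C with C on the carbonyl side → ester.
  CH2NO2: –NO2 on carbon → nitro group.

acyl halide, alkene, amine, arene, carboxylic acid, ester, ketone, nitro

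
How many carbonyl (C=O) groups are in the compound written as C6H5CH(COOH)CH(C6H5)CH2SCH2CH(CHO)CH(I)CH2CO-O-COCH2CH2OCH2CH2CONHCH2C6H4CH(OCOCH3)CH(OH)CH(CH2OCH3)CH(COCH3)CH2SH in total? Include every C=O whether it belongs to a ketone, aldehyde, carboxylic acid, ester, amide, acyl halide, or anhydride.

CH(COOH): carboxylic acid, 1 C=O (running total 1).
CH(CHO): aldehyde, 1 C=O (running total 2).
CH2CO-O-COCH2: anhydride, 2 C=O (running total 4).
CH2CONHCH2: amide, 1 C=O (running total 5).
CH(OCOCH3): ester, 1 C=O (running total 6).
CH(COCH3): ketone, 1 C=O (running total 7).

7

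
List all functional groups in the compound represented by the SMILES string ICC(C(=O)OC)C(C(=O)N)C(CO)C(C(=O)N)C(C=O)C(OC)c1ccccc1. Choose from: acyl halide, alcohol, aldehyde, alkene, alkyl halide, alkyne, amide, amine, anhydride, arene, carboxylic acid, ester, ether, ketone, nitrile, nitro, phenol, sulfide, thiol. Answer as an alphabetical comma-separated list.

alcohol, aldehyde, alkyl halide, amide, arene, ester, ether

Working along the chain:
  ICH2: halogen on an sp³ carbon → alkyl halide.
  CH(COOCH3): pendant –COOCH3: carbonyl C bonded to C and –OCH3 → ester.
  CH(CONH2): pendant –CONH2: carbonyl C bonded to C and N → amide.
  CH(CH2OH): pendant –CH2OH on an sp³ backbone C → alcohol.
  CH(CONH2): pendant –CONH2: carbonyl C bonded to C and N → amide.
  CH(CHO): pendant –CHO: carbonyl C bonded to C and H → aldehyde.
  CH(OCH3): pendant –OCH3: C–O–C with sp³ C, no adjacent C=O → ether.
  C6H5: –C6H5 phenyl ring → arene.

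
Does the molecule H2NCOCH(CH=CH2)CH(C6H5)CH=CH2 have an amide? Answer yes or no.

Reading the structure from left to right:
  H2NCO: –C(=O)NH2: carbonyl C bonded to C and to N → amide (the N is not a separate amine).
  CH(CH=CH2): pendant –CH=CH2: C=C double bond → alkene.
  CH(C6H5): pendant –C6H5: benzene ring → arene.
  CH=CH2: C=C double bond → alkene.
The H2NCO segment supplies the amide: –C(=O)NH2: carbonyl C bonded to C and to N → amide (the N is not a separate amine).

yes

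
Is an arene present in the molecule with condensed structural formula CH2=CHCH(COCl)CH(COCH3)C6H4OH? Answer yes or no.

yes

C=C double bond → alkene.
pendant –C(=O)X: carbonyl C bonded to C and halogen → acyl halide.
pendant –COCH3: carbonyl C bonded to two carbons → ketone.
–OH attached directly to an aromatic ring → phenol (not alcohol); the ring itself is an arene.
The C6H4OH segment supplies the arene: –OH attached directly to an aromatic ring → phenol (not alcohol); the ring itself is an arene.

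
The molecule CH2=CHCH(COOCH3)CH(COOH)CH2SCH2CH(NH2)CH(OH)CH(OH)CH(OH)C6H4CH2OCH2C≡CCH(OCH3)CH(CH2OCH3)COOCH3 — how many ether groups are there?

3

C=C double bond → alkene.
pendant –COOCH3: carbonyl C bonded to C and –OCH3 → ester.
pendant –COOH: carbonyl C bonded to C and –OH → carboxylic acid.
C–S–C linkage → sulfide (thioether).
–NH2 on an sp³ carbon with no adjacent C=O → amine.
–OH on an sp³ carbon → alcohol (secondary).
–OH on an sp³ carbon → alcohol (secondary).
–OH on an sp³ carbon → alcohol (secondary).
para-disubstituted benzene ring → arene.
C–O–C with sp³ carbons on both sides and no adjacent C=O → ether.
C≡C triple bond → alkyne.
pendant –OCH3: C–O–C with sp³ C, no adjacent C=O → ether.
pendant –CH2OCH3: C–O–C linkage → ether.
–C(=O)OCH3: carbonyl C bonded to C and to –OCH3 → ester (not ketone + ether).
Ether appears at: CH2OCH2, CH(OCH3), CH(CH2OCH3) → 3.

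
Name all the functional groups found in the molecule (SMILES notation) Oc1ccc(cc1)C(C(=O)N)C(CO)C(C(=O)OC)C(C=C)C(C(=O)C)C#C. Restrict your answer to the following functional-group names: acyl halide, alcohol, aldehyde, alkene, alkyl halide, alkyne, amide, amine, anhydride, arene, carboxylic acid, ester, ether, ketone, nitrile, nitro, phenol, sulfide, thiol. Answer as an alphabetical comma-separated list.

alcohol, alkene, alkyne, amide, arene, ester, ketone, phenol

–OH attached directly to an aromatic ring → phenol (not alcohol); the ring itself is an arene.
pendant –CONH2: carbonyl C bonded to C and N → amide.
pendant –CH2OH on an sp³ backbone C → alcohol.
pendant –COOCH3: carbonyl C bonded to C and –OCH3 → ester.
pendant –CH=CH2: C=C double bond → alkene.
pendant –COCH3: carbonyl C bonded to two carbons → ketone.
C≡C triple bond → alkyne.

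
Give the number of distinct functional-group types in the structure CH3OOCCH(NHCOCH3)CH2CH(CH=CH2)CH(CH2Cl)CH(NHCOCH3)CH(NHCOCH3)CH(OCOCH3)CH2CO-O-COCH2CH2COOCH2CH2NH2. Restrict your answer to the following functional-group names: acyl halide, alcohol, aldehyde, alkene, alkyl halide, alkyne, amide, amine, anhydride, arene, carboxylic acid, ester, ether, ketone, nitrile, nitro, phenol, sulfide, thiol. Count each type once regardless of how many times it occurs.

6

CH3O–C(=O)–: carbonyl C bonded to C and to –OCH3 → ester (not ketone + ether).
pendant –NHC(=O)CH3: N bonded to a carbonyl → amide (not amine).
pendant –CH=CH2: C=C double bond → alkene.
pendant –CH2X: halogen on sp³ carbon → alkyl halide.
pendant –NHC(=O)CH3: N bonded to a carbonyl → amide (not amine).
pendant –NHC(=O)CH3: N bonded to a carbonyl → amide (not amine).
pendant –OC(=O)CH3: an acyloxy group → ester.
two acyl groups sharing one oxygen, –C(=O)–O–C(=O)– → anhydride.
–C(=O)–O–C with C on the carbonyl side → ester.
–NH2 on an sp³ carbon with no adjacent C=O → amine.
Distinct types present: alkene, alkyl halide, amide, amine, anhydride, ester.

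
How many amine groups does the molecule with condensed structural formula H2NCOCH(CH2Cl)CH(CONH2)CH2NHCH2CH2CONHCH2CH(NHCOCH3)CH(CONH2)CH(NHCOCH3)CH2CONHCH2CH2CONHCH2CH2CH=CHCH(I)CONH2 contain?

1

–C(=O)NH2: carbonyl C bonded to C and to N → amide (the N is not a separate amine).
pendant –CH2X: halogen on sp³ carbon → alkyl halide.
pendant –CONH2: carbonyl C bonded to C and N → amide.
C–N–C with sp³ carbons and no adjacent C=O → amine (secondary).
–C(=O)–N– linkage → amide (the N is not an amine).
pendant –NHC(=O)CH3: N bonded to a carbonyl → amide (not amine).
pendant –CONH2: carbonyl C bonded to C and N → amide.
pendant –NHC(=O)CH3: N bonded to a carbonyl → amide (not amine).
–C(=O)–N– linkage → amide (the N is not an amine).
–C(=O)–N– linkage → amide (the N is not an amine).
C=C double bond → alkene.
halogen on an sp³ carbon → alkyl halide.
–C(=O)NH2: carbonyl C bonded to C and to N → amide (the N is not a separate amine).
Amine appears at: CH2NHCH2 → 1.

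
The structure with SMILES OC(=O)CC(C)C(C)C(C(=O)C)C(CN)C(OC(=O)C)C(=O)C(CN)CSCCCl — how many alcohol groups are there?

0

Taking each segment in turn:
  HOOC: –COOH: carbonyl C bonded to –OH and C → carboxylic acid (the –OH is not a separate alcohol).
  CH(COCH3): pendant –COCH3: carbonyl C bonded to two carbons → ketone.
  CH(CH2NH2): pendant –CH2NH2: N on sp³ C, no adjacent C=O → amine.
  CH(OCOCH3): pendant –OC(=O)CH3: an acyloxy group → ester.
  CO: –C(=O)– with carbon on both sides → ketone.
  CH(CH2NH2): pendant –CH2NH2: N on sp³ C, no adjacent C=O → amine.
  CH2SCH2: C–S–C linkage → sulfide (thioether).
  CH2Cl: halogen on an sp³ carbon → alkyl halide.
No segment is a alcohol: HOOC is carboxylic acid, not alcohol; CH(COCH3) is ketone, not alcohol; CO is ketone, not alcohol. → 0.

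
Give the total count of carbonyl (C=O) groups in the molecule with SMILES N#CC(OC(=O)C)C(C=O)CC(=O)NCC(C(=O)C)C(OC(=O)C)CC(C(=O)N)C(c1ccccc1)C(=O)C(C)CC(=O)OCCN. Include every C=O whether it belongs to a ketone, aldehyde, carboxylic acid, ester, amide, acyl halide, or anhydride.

CH(OCOCH3): ester, 1 C=O (running total 1).
CH(CHO): aldehyde, 1 C=O (running total 2).
CH2CONHCH2: amide, 1 C=O (running total 3).
CH(COCH3): ketone, 1 C=O (running total 4).
CH(OCOCH3): ester, 1 C=O (running total 5).
CH(CONH2): amide, 1 C=O (running total 6).
CO: ketone, 1 C=O (running total 7).
CH2COOCH2: ester, 1 C=O (running total 8).

8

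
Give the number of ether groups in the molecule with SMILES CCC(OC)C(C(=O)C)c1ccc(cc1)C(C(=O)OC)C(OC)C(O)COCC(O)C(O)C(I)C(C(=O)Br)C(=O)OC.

pendant –OCH3: C–O–C with sp³ C, no adjacent C=O → ether.
pendant –COCH3: carbonyl C bonded to two carbons → ketone.
para-disubstituted benzene ring → arene.
pendant –COOCH3: carbonyl C bonded to C and –OCH3 → ester.
pendant –OCH3: C–O–C with sp³ C, no adjacent C=O → ether.
–OH on an sp³ carbon → alcohol (secondary).
C–O–C with sp³ carbons on both sides and no adjacent C=O → ether.
–OH on an sp³ carbon → alcohol (secondary).
–OH on an sp³ carbon → alcohol (secondary).
halogen on an sp³ carbon → alkyl halide.
pendant –C(=O)X: carbonyl C bonded to C and halogen → acyl halide.
–C(=O)OCH3: carbonyl C bonded to C and to –OCH3 → ester (not ketone + ether).
Ether appears at: CH(OCH3), CH(OCH3), CH2OCH2 → 3.

3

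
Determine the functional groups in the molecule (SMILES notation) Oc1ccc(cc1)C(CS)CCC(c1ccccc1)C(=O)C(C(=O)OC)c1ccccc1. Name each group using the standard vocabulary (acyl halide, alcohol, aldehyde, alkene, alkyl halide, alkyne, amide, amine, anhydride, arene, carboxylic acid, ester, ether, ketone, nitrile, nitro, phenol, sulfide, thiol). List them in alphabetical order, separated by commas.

–OH attached directly to an aromatic ring → phenol (not alcohol); the ring itself is an arene.
pendant –CH2SH → thiol.
pendant –C6H5: benzene ring → arene.
–C(=O)– with carbon on both sides → ketone.
pendant –COOCH3: carbonyl C bonded to C and –OCH3 → ester.
–C6H5 phenyl ring → arene.

arene, ester, ketone, phenol, thiol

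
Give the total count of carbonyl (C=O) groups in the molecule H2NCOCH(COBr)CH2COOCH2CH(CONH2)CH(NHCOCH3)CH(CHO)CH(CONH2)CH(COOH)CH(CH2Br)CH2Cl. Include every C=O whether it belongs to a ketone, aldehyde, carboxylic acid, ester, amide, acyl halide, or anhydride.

H2NCO: amide, 1 C=O (running total 1).
CH(COBr): acyl halide, 1 C=O (running total 2).
CH2COOCH2: ester, 1 C=O (running total 3).
CH(CONH2): amide, 1 C=O (running total 4).
CH(NHCOCH3): amide, 1 C=O (running total 5).
CH(CHO): aldehyde, 1 C=O (running total 6).
CH(CONH2): amide, 1 C=O (running total 7).
CH(COOH): carboxylic acid, 1 C=O (running total 8).

8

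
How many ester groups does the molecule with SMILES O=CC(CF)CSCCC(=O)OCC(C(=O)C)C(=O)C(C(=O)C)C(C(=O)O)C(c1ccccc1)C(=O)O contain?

terminal –CHO: carbonyl C bonded to H and C → aldehyde.
pendant –CH2X: halogen on sp³ carbon → alkyl halide.
C–S–C linkage → sulfide (thioether).
–C(=O)–O–C with C on the carbonyl side → ester.
pendant –COCH3: carbonyl C bonded to two carbons → ketone.
–C(=O)– with carbon on both sides → ketone.
pendant –COCH3: carbonyl C bonded to two carbons → ketone.
pendant –COOH: carbonyl C bonded to C and –OH → carboxylic acid.
pendant –C6H5: benzene ring → arene.
–COOH: carbonyl C bonded to –OH and C → carboxylic acid (the –OH is not a separate alcohol).
Ester appears at: CH2COOCH2 → 1.

1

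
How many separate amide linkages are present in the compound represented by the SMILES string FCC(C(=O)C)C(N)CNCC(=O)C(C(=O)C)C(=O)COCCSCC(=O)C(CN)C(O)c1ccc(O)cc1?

0

halogen on an sp³ carbon → alkyl halide.
pendant –COCH3: carbonyl C bonded to two carbons → ketone.
–NH2 on an sp³ carbon with no adjacent C=O → amine.
C–N–C with sp³ carbons and no adjacent C=O → amine (secondary).
–C(=O)– with carbon on both sides → ketone.
pendant –COCH3: carbonyl C bonded to two carbons → ketone.
–C(=O)– with carbon on both sides → ketone.
C–O–C with sp³ carbons on both sides and no adjacent C=O → ether.
C–S–C linkage → sulfide (thioether).
–C(=O)– with carbon on both sides → ketone.
pendant –CH2NH2: N on sp³ C, no adjacent C=O → amine.
–OH on an sp³ carbon → alcohol (secondary).
–OH attached directly to an aromatic ring → phenol (not alcohol); the ring itself is an arene.
No segment is a amide: CH(NH2) is amine, not amide; CH2NHCH2 is amine, not amide; CH(CH2NH2) is amine, not amide. → 0.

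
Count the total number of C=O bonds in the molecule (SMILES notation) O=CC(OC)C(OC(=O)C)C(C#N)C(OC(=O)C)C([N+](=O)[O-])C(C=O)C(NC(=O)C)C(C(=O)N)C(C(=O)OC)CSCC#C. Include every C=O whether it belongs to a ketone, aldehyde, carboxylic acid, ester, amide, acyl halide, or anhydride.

OHC: aldehyde, 1 C=O (running total 1).
CH(OCOCH3): ester, 1 C=O (running total 2).
CH(OCOCH3): ester, 1 C=O (running total 3).
CH(CHO): aldehyde, 1 C=O (running total 4).
CH(NHCOCH3): amide, 1 C=O (running total 5).
CH(CONH2): amide, 1 C=O (running total 6).
CH(COOCH3): ester, 1 C=O (running total 7).

7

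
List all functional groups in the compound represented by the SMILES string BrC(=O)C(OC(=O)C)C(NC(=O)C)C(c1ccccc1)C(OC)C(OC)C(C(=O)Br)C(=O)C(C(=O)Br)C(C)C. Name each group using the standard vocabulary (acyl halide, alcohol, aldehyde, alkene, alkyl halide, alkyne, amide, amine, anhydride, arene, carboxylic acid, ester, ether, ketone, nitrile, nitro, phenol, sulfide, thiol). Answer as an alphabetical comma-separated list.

–C(=O)Br: carbonyl C bonded to C and to a halogen → acyl halide (not alkyl halide).
pendant –OC(=O)CH3: an acyloxy group → ester.
pendant –NHC(=O)CH3: N bonded to a carbonyl → amide (not amine).
pendant –C6H5: benzene ring → arene.
pendant –OCH3: C–O–C with sp³ C, no adjacent C=O → ether.
pendant –OCH3: C–O–C with sp³ C, no adjacent C=O → ether.
pendant –C(=O)X: carbonyl C bonded to C and halogen → acyl halide.
–C(=O)– with carbon on both sides → ketone.
pendant –C(=O)X: carbonyl C bonded to C and halogen → acyl halide.

acyl halide, amide, arene, ester, ether, ketone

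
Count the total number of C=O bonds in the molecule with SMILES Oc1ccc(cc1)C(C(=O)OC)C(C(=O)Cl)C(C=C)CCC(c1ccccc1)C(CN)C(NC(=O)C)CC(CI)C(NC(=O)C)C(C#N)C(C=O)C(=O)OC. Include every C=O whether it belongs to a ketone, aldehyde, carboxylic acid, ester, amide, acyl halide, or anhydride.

CH(COOCH3): ester, 1 C=O (running total 1).
CH(COCl): acyl halide, 1 C=O (running total 2).
CH(NHCOCH3): amide, 1 C=O (running total 3).
CH(NHCOCH3): amide, 1 C=O (running total 4).
CH(CHO): aldehyde, 1 C=O (running total 5).
COOCH3: ester, 1 C=O (running total 6).

6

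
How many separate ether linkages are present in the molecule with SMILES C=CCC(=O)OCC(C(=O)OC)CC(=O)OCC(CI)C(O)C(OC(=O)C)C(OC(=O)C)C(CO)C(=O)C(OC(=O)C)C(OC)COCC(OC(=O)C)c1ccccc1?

Working along the chain:
  CH2=CH: C=C double bond → alkene.
  CH2COOCH2: –C(=O)–O–C with C on the carbonyl side → ester.
  CH(COOCH3): pendant –COOCH3: carbonyl C bonded to C and –OCH3 → ester.
  CH2COOCH2: –C(=O)–O–C with C on the carbonyl side → ester.
  CH(CH2I): pendant –CH2X: halogen on sp³ carbon → alkyl halide.
  CH(OH): –OH on an sp³ carbon → alcohol (secondary).
  CH(OCOCH3): pendant –OC(=O)CH3: an acyloxy group → ester.
  CH(OCOCH3): pendant –OC(=O)CH3: an acyloxy group → ester.
  CH(CH2OH): pendant –CH2OH on an sp³ backbone C → alcohol.
  CO: –C(=O)– with carbon on both sides → ketone.
  CH(OCOCH3): pendant –OC(=O)CH3: an acyloxy group → ester.
  CH(OCH3): pendant –OCH3: C–O–C with sp³ C, no adjacent C=O → ether.
  CH2OCH2: C–O–C with sp³ carbons on both sides and no adjacent C=O → ether.
  CH(OCOCH3): pendant –OC(=O)CH3: an acyloxy group → ester.
  C6H5: –C6H5 phenyl ring → arene.
Ether appears at: CH(OCH3), CH2OCH2 → 2.

2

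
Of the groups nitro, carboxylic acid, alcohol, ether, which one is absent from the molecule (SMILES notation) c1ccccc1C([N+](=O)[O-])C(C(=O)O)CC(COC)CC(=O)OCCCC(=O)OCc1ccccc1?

alcohol

carboxylic acid: present (CH(COOH) — pendant –COOH: carbonyl C bonded to C and –OH → carboxylic acid).
nitro: present (CH(NO2) — –NO2 on an sp³ carbon → nitro (the N=O is not a carbonyl)).
ether: present (CH(CH2OCH3) — pendant –CH2OCH3: C–O–C linkage → ether).
alcohol: absent. In CH(COOH), the –OH sits on a carbonyl carbon, making it part of a carboxylic acid, not an alcohol.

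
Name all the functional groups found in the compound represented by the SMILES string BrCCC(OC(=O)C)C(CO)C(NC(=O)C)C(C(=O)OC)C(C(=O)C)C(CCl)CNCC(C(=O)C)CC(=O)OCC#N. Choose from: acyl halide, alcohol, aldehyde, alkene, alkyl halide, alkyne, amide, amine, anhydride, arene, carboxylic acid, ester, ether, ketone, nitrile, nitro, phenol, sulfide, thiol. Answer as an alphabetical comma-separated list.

alcohol, alkyl halide, amide, amine, ester, ketone, nitrile

Working along the chain:
  BrCH2: halogen on an sp³ carbon → alkyl halide.
  CH(OCOCH3): pendant –OC(=O)CH3: an acyloxy group → ester.
  CH(CH2OH): pendant –CH2OH on an sp³ backbone C → alcohol.
  CH(NHCOCH3): pendant –NHC(=O)CH3: N bonded to a carbonyl → amide (not amine).
  CH(COOCH3): pendant –COOCH3: carbonyl C bonded to C and –OCH3 → ester.
  CH(COCH3): pendant –COCH3: carbonyl C bonded to two carbons → ketone.
  CH(CH2Cl): pendant –CH2X: halogen on sp³ carbon → alkyl halide.
  CH2NHCH2: C–N–C with sp³ carbons and no adjacent C=O → amine (secondary).
  CH(COCH3): pendant –COCH3: carbonyl C bonded to two carbons → ketone.
  CH2COOCH2: –C(=O)–O–C with C on the carbonyl side → ester.
  CN: –C≡N: carbon triple-bonded to nitrogen → nitrile.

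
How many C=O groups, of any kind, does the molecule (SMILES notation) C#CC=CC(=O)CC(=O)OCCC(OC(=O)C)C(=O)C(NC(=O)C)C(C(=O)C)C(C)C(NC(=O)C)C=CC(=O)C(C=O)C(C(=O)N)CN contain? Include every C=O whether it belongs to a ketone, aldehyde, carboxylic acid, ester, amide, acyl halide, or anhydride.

10

CO: ketone, 1 C=O (running total 1).
CH2COOCH2: ester, 1 C=O (running total 2).
CH(OCOCH3): ester, 1 C=O (running total 3).
CO: ketone, 1 C=O (running total 4).
CH(NHCOCH3): amide, 1 C=O (running total 5).
CH(COCH3): ketone, 1 C=O (running total 6).
CH(NHCOCH3): amide, 1 C=O (running total 7).
CO: ketone, 1 C=O (running total 8).
CH(CHO): aldehyde, 1 C=O (running total 9).
CH(CONH2): amide, 1 C=O (running total 10).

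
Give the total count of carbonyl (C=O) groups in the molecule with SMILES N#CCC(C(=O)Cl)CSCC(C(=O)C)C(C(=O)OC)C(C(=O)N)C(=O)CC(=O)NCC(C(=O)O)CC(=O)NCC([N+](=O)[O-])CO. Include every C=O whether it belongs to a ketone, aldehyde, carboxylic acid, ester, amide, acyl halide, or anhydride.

CH(COCl): acyl halide, 1 C=O (running total 1).
CH(COCH3): ketone, 1 C=O (running total 2).
CH(COOCH3): ester, 1 C=O (running total 3).
CH(CONH2): amide, 1 C=O (running total 4).
CO: ketone, 1 C=O (running total 5).
CH2CONHCH2: amide, 1 C=O (running total 6).
CH(COOH): carboxylic acid, 1 C=O (running total 7).
CH2CONHCH2: amide, 1 C=O (running total 8).

8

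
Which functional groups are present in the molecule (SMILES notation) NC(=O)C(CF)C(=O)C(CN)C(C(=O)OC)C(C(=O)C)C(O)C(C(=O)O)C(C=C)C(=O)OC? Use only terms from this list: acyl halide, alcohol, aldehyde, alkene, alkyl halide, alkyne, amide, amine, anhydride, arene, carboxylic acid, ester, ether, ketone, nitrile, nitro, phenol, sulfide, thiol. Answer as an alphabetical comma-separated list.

Working along the chain:
  H2NCO: –C(=O)NH2: carbonyl C bonded to C and to N → amide (the N is not a separate amine).
  CH(CH2F): pendant –CH2X: halogen on sp³ carbon → alkyl halide.
  CO: –C(=O)– with carbon on both sides → ketone.
  CH(CH2NH2): pendant –CH2NH2: N on sp³ C, no adjacent C=O → amine.
  CH(COOCH3): pendant –COOCH3: carbonyl C bonded to C and –OCH3 → ester.
  CH(COCH3): pendant –COCH3: carbonyl C bonded to two carbons → ketone.
  CH(OH): –OH on an sp³ carbon → alcohol (secondary).
  CH(COOH): pendant –COOH: carbonyl C bonded to C and –OH → carboxylic acid.
  CH(CH=CH2): pendant –CH=CH2: C=C double bond → alkene.
  COOCH3: –C(=O)OCH3: carbonyl C bonded to C and to –OCH3 → ester (not ketone + ether).

alcohol, alkene, alkyl halide, amide, amine, carboxylic acid, ester, ketone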